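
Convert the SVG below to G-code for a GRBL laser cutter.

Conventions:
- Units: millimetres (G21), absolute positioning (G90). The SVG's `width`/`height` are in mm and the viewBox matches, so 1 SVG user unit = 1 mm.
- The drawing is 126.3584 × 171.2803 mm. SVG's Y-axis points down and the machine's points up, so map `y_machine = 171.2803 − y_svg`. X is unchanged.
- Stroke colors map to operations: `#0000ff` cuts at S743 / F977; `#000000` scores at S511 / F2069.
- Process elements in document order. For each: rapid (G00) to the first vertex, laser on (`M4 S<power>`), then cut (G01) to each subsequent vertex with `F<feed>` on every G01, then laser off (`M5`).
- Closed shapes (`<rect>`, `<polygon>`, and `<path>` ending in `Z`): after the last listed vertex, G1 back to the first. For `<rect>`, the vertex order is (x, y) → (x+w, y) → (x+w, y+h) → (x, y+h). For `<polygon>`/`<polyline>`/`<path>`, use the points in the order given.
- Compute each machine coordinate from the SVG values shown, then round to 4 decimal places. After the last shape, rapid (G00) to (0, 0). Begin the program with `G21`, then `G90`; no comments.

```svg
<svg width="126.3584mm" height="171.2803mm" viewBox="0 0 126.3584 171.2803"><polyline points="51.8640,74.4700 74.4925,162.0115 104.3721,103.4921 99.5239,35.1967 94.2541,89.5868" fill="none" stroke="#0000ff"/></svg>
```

G21
G90
G00 X51.8640 Y96.8103
M4 S743
G01 X74.4925 Y9.2688 F977
G01 X104.3721 Y67.7882 F977
G01 X99.5239 Y136.0836 F977
G01 X94.2541 Y81.6935 F977
M5
G00 X0.0000 Y0.0000

Since the viewBox matches the mm dimensions, user units are millimetres directly. The only transform is the Y-flip y_m = 171.2803 − y_svg.

Shape 1 is a open polyline drawn with `<polyline>`. Its stroke #0000ff means cut at S743, F977. After flipping Y the toolpath is (51.8640,96.8103) → (74.4925,9.2688) → (104.3721,67.7882) → (99.5239,136.0836) → (94.2541,81.6935).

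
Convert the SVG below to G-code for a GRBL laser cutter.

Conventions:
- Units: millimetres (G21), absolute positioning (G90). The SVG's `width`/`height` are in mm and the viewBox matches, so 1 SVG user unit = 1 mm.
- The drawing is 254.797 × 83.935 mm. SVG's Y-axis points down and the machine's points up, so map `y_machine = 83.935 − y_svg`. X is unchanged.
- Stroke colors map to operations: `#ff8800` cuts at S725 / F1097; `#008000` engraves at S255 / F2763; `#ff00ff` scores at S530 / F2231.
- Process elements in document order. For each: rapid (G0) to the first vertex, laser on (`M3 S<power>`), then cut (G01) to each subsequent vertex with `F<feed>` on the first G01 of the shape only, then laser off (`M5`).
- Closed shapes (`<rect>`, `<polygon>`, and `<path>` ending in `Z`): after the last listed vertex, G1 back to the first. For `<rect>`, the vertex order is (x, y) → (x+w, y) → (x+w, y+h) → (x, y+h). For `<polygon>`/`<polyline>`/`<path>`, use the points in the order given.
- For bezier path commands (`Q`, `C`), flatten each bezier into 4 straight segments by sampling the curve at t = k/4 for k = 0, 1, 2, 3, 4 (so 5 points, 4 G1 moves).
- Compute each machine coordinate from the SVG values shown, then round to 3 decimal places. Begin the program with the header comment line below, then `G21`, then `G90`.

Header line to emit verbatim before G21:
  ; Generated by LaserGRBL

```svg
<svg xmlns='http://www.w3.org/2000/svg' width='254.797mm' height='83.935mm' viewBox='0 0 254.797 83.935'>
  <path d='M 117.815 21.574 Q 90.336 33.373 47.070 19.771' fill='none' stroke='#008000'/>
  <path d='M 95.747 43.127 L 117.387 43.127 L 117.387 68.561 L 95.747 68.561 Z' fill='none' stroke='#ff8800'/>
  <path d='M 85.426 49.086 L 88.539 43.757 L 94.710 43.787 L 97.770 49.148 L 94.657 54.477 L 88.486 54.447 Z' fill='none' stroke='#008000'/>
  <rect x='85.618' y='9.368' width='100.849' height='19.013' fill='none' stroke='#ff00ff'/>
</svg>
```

; Generated by LaserGRBL
G21
G90
G0 X117.815 Y62.361
M3 S255
G01 X103.089 Y58.049 F2763
G01 X86.389 Y56.912
G01 X67.716 Y58.951
G01 X47.070 Y64.164
M5
G0 X95.747 Y40.808
M3 S725
G01 X117.387 Y40.808 F1097
G01 X117.387 Y15.374
G01 X95.747 Y15.374
G01 X95.747 Y40.808
M5
G0 X85.426 Y34.849
M3 S255
G01 X88.539 Y40.178 F2763
G01 X94.710 Y40.148
G01 X97.770 Y34.787
G01 X94.657 Y29.458
G01 X88.486 Y29.488
G01 X85.426 Y34.849
M5
G0 X85.618 Y74.567
M3 S530
G01 X186.467 Y74.567 F2231
G01 X186.467 Y55.554
G01 X85.618 Y55.554
G01 X85.618 Y74.567
M5

viewBox `0 0 254.797 83.935` with mm width/height → 1 unit = 1 mm. Flip: y_m = 83.935 − y_svg.

**Shape 1** — `<path>` quadratic bezier, stroke `#008000` → engrave (S255, F2763). Control points (SVG): P0=(117.815,21.574), P1=(90.336,33.373), P2=(47.070,19.771); sampled at t=k/4. Machine vertices: (117.815,62.361) → (103.089,58.049) → (86.389,56.912) → (67.716,58.951) → (47.070,64.164). Open path.

**Shape 2** — `<path>` rectangle, stroke `#ff8800` → cut (S725, F1097). Machine vertices: (95.747,40.808) → (117.387,40.808) → (117.387,15.374) → (95.747,15.374) → (95.747,40.808). Closed: final G1 returns to the first vertex.

**Shape 3** — `<path>` regular polygon, stroke `#008000` → engrave (S255, F2763). Machine vertices: (85.426,34.849) → (88.539,40.178) → (94.710,40.148) → (97.770,34.787) → (94.657,29.458) → (88.486,29.488) → (85.426,34.849). Closed: final G1 returns to the first vertex.

**Shape 4** — `<rect>` rectangle, stroke `#ff00ff` → score (S530, F2231). Machine vertices: (85.618,74.567) → (186.467,74.567) → (186.467,55.554) → (85.618,55.554) → (85.618,74.567). Closed: final G1 returns to the first vertex.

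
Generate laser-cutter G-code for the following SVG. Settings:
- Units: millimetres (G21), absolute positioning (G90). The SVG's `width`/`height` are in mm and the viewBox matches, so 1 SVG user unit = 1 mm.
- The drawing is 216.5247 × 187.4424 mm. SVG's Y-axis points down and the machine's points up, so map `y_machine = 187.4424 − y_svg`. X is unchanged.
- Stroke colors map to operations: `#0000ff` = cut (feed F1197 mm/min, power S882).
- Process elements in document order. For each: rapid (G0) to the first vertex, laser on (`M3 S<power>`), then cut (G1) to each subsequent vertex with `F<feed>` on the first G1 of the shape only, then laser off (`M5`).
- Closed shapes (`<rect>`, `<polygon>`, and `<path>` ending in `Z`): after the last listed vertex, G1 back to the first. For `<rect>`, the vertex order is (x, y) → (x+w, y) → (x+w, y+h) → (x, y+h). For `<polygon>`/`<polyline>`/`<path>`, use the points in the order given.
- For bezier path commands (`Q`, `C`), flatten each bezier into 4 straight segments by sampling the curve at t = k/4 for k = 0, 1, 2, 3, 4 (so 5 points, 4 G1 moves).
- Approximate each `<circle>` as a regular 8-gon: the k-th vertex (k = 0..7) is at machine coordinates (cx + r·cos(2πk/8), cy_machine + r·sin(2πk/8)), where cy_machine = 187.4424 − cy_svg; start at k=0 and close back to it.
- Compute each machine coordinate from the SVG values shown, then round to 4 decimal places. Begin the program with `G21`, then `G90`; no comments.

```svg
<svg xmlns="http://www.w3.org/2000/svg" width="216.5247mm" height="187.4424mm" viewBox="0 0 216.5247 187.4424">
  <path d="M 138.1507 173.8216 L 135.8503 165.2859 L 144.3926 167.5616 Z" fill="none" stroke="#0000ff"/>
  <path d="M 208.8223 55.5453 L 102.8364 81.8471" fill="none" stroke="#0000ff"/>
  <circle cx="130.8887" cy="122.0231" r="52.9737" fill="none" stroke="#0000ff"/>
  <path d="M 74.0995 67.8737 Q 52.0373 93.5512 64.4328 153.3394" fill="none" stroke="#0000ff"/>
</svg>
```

1 u = 1 mm; y_m = 187.4424 − y.

[1] `<path>` regular polygon, #0000ff→cut S882 F1197: (138.1507,13.6208) → (135.8503,22.1565) → (144.3926,19.8808) → (138.1507,13.6208) (closed)

[2] `<path>` line segment, #0000ff→cut S882 F1197: (208.8223,131.8971) → (102.8364,105.5953)

[3] `<circle>` circle, #0000ff→cut S882 F1197: (183.8624,65.4193) → (168.3468,102.8774) → (130.8887,118.3930) → (93.4306,102.8774) → (77.9150,65.4193) → (93.4306,27.9612) → (130.8887,12.4456) → (168.3468,27.9612) → (183.8624,65.4193) (closed)

[4] `<path>` quadratic bezier, #0000ff→cut S882 F1197: (74.0995,119.5687) → (65.2220,104.5980) → (60.6517,85.3635) → (60.3887,61.8652) → (64.4328,34.1030)

G21
G90
G0 X138.1507 Y13.6208
M3 S882
G1 X135.8503 Y22.1565 F1197
G1 X144.3926 Y19.8808
G1 X138.1507 Y13.6208
M5
G0 X208.8223 Y131.8971
M3 S882
G1 X102.8364 Y105.5953 F1197
M5
G0 X183.8624 Y65.4193
M3 S882
G1 X168.3468 Y102.8774 F1197
G1 X130.8887 Y118.3930
G1 X93.4306 Y102.8774
G1 X77.9150 Y65.4193
G1 X93.4306 Y27.9612
G1 X130.8887 Y12.4456
G1 X168.3468 Y27.9612
G1 X183.8624 Y65.4193
M5
G0 X74.0995 Y119.5687
M3 S882
G1 X65.2220 Y104.5980 F1197
G1 X60.6517 Y85.3635
G1 X60.3887 Y61.8652
G1 X64.4328 Y34.1030
M5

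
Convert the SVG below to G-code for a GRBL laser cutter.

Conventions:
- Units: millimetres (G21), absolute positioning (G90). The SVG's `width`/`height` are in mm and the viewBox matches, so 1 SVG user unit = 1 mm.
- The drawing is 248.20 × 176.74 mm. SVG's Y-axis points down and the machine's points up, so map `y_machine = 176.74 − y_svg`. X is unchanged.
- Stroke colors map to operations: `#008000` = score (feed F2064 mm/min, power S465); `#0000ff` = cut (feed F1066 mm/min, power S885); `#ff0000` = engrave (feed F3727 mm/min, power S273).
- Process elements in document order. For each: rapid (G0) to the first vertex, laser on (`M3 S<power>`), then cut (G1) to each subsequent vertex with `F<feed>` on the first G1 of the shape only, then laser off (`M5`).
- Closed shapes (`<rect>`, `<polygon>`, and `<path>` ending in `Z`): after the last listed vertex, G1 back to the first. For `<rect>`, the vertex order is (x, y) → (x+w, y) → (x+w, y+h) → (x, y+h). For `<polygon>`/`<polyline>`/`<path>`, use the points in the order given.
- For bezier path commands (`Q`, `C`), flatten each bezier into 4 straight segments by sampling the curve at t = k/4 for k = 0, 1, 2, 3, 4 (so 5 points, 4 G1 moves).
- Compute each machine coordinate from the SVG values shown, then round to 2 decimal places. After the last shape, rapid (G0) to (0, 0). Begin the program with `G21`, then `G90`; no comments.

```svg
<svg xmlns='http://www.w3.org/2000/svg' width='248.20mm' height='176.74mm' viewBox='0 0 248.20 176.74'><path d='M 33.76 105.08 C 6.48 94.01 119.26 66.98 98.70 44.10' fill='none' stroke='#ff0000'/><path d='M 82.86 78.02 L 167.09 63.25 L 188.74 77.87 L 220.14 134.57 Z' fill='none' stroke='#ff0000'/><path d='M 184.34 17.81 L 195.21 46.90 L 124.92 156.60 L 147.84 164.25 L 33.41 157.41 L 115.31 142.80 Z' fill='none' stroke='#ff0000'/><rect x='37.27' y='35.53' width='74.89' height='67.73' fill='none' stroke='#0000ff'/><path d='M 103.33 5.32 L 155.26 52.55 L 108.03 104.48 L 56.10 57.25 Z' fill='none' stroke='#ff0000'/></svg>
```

Since the viewBox matches the mm dimensions, user units are millimetres directly. The only transform is the Y-flip y_m = 176.74 − y_svg.

Shape 1 is a cubic bezier drawn with `<path>`. Its stroke #ff0000 means engrave at S273, F3727. After flipping Y the toolpath is (33.76,71.66) → (35.29,82.64) → (63.71,97.72) → (93.39,115.02) → (98.70,132.64).

Shape 2 is a closed polygon drawn with `<path>`. Its stroke #ff0000 means engrave at S273, F3727. After flipping Y the toolpath is (82.86,98.72) → (167.09,113.49) → (188.74,98.87) → (220.14,42.17) → (82.86,98.72), returning to the start.

Shape 3 is a closed polygon drawn with `<path>`. Its stroke #ff0000 means engrave at S273, F3727. After flipping Y the toolpath is (184.34,158.93) → (195.21,129.84) → (124.92,20.14) → (147.84,12.49) → (33.41,19.33) → (115.31,33.94) → (184.34,158.93), returning to the start.

Shape 4 is a rectangle drawn with `<rect>`. Its stroke #0000ff means cut at S885, F1066. After flipping Y the toolpath is (37.27,141.21) → (112.16,141.21) → (112.16,73.48) → (37.27,73.48) → (37.27,141.21), returning to the start.

Shape 5 is a regular polygon drawn with `<path>`. Its stroke #ff0000 means engrave at S273, F3727. After flipping Y the toolpath is (103.33,171.42) → (155.26,124.19) → (108.03,72.26) → (56.10,119.49) → (103.33,171.42), returning to the start.

G21
G90
G0 X33.76 Y71.66
M3 S273
G1 X35.29 Y82.64 F3727
G1 X63.71 Y97.72
G1 X93.39 Y115.02
G1 X98.70 Y132.64
M5
G0 X82.86 Y98.72
M3 S273
G1 X167.09 Y113.49 F3727
G1 X188.74 Y98.87
G1 X220.14 Y42.17
G1 X82.86 Y98.72
M5
G0 X184.34 Y158.93
M3 S273
G1 X195.21 Y129.84 F3727
G1 X124.92 Y20.14
G1 X147.84 Y12.49
G1 X33.41 Y19.33
G1 X115.31 Y33.94
G1 X184.34 Y158.93
M5
G0 X37.27 Y141.21
M3 S885
G1 X112.16 Y141.21 F1066
G1 X112.16 Y73.48
G1 X37.27 Y73.48
G1 X37.27 Y141.21
M5
G0 X103.33 Y171.42
M3 S273
G1 X155.26 Y124.19 F3727
G1 X108.03 Y72.26
G1 X56.10 Y119.49
G1 X103.33 Y171.42
M5
G0 X0.00 Y0.00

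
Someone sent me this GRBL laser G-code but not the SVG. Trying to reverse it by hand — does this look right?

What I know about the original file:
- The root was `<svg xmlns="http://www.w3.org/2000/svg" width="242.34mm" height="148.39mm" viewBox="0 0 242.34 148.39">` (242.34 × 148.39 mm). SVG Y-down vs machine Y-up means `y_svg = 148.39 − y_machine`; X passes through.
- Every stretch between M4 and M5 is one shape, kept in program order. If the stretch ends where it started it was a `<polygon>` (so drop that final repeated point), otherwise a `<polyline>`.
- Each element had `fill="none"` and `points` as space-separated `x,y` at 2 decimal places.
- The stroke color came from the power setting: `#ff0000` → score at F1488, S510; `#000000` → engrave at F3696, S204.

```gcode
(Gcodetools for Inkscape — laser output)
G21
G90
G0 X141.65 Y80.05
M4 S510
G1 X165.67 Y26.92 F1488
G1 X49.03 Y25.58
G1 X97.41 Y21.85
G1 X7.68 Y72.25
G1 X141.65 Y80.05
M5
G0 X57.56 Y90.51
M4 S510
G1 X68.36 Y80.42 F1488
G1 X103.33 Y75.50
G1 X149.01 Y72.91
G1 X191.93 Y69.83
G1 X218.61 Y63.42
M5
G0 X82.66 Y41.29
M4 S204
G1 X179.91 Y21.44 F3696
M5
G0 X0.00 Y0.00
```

<svg xmlns="http://www.w3.org/2000/svg" width="242.34mm" height="148.39mm" viewBox="0 0 242.34 148.39">
  <polygon points="141.65,68.34 165.67,121.47 49.03,122.81 97.41,126.54 7.68,76.14" fill="none" stroke="#ff0000"/>
  <polyline points="57.56,57.88 68.36,67.97 103.33,72.89 149.01,75.48 191.93,78.56 218.61,84.97" fill="none" stroke="#ff0000"/>
  <polyline points="82.66,107.10 179.91,126.95" fill="none" stroke="#000000"/>
</svg>

Each laser-on run becomes one SVG element. Flip Y back into SVG space with y_svg = 148.39 − y_machine.

Run 1: S510 ⇒ score layer `#ff0000`. The run returns to its start, so emit a `<polygon>` with points (Y-flipped): 141.65,68.34 165.67,121.47 49.03,122.81 97.41,126.54 7.68,76.14.

Run 2: the run's S510 means `#ff0000` (score). The run is open, so emit a `<polyline>` with points (Y-flipped): 57.56,57.88 68.36,67.97 103.33,72.89 149.01,75.48 191.93,78.56 218.61,84.97.

Run 3: S204 ⇒ engrave layer `#000000`. The run is open, so emit a `<polyline>` with points (Y-flipped): 82.66,107.10 179.91,126.95.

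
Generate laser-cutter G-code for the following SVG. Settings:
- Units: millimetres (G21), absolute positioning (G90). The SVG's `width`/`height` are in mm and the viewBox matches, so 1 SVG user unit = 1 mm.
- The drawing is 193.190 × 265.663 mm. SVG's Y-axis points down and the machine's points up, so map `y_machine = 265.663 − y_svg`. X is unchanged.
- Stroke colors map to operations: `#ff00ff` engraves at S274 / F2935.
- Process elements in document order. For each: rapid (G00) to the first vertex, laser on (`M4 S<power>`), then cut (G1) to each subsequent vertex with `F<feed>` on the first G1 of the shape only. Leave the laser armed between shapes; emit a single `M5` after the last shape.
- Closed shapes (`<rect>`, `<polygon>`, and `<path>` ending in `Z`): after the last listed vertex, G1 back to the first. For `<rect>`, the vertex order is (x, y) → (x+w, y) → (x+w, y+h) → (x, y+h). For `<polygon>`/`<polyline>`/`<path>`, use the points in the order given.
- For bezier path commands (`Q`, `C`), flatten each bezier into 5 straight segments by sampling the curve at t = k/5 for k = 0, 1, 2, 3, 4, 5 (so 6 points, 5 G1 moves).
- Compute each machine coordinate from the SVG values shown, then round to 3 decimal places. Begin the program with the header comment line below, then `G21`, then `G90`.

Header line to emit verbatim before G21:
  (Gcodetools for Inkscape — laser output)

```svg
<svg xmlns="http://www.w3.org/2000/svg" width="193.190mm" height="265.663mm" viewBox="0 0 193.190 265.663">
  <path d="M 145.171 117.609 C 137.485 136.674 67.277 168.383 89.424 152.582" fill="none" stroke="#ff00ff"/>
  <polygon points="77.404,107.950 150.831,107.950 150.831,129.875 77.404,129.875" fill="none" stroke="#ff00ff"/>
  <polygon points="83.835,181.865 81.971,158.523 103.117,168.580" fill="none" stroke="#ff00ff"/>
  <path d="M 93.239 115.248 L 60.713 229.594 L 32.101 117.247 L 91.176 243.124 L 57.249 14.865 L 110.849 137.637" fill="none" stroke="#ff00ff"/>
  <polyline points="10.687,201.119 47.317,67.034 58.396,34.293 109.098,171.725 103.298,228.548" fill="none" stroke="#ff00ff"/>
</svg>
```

viewBox `0 0 193.190 265.663` with mm width/height → 1 unit = 1 mm. Flip: y_m = 265.663 − y_svg.

**Shape 1** — `<path>` cubic bezier, stroke `#ff00ff` → engrave (S274, F2935). Control points (SVG): P0=(145.171,117.609), P1=(137.485,136.674), P2=(67.277,168.383), P3=(89.424,152.582); sampled at t=k/5. Machine vertices: (145.171,148.054) → (134.296,135.579) → (115.849,122.957) → (97.266,113.075) → (85.979,108.820) → (89.424,113.081). Open path.

**Shape 2** — `<polygon>` rectangle, stroke `#ff00ff` → engrave (S274, F2935). Machine vertices: (77.404,157.713) → (150.831,157.713) → (150.831,135.788) → (77.404,135.788) → (77.404,157.713). Closed: final G1 returns to the first vertex.

**Shape 3** — `<polygon>` regular polygon, stroke `#ff00ff` → engrave (S274, F2935). Machine vertices: (83.835,83.798) → (81.971,107.140) → (103.117,97.083) → (83.835,83.798). Closed: final G1 returns to the first vertex.

**Shape 4** — `<path>` open polyline, stroke `#ff00ff` → engrave (S274, F2935). Machine vertices: (93.239,150.415) → (60.713,36.069) → (32.101,148.416) → (91.176,22.539) → (57.249,250.798) → (110.849,128.026). Open path.

**Shape 5** — `<polyline>` open polyline, stroke `#ff00ff` → engrave (S274, F2935). Machine vertices: (10.687,64.544) → (47.317,198.629) → (58.396,231.370) → (109.098,93.938) → (103.298,37.115). Open path.

(Gcodetools for Inkscape — laser output)
G21
G90
G00 X145.171 Y148.054
M4 S274
G1 X134.296 Y135.579 F2935
G1 X115.849 Y122.957
G1 X97.266 Y113.075
G1 X85.979 Y108.820
G1 X89.424 Y113.081
G00 X77.404 Y157.713
M4 S274
G1 X150.831 Y157.713 F2935
G1 X150.831 Y135.788
G1 X77.404 Y135.788
G1 X77.404 Y157.713
G00 X83.835 Y83.798
M4 S274
G1 X81.971 Y107.140 F2935
G1 X103.117 Y97.083
G1 X83.835 Y83.798
G00 X93.239 Y150.415
M4 S274
G1 X60.713 Y36.069 F2935
G1 X32.101 Y148.416
G1 X91.176 Y22.539
G1 X57.249 Y250.798
G1 X110.849 Y128.026
G00 X10.687 Y64.544
M4 S274
G1 X47.317 Y198.629 F2935
G1 X58.396 Y231.370
G1 X109.098 Y93.938
G1 X103.298 Y37.115
M5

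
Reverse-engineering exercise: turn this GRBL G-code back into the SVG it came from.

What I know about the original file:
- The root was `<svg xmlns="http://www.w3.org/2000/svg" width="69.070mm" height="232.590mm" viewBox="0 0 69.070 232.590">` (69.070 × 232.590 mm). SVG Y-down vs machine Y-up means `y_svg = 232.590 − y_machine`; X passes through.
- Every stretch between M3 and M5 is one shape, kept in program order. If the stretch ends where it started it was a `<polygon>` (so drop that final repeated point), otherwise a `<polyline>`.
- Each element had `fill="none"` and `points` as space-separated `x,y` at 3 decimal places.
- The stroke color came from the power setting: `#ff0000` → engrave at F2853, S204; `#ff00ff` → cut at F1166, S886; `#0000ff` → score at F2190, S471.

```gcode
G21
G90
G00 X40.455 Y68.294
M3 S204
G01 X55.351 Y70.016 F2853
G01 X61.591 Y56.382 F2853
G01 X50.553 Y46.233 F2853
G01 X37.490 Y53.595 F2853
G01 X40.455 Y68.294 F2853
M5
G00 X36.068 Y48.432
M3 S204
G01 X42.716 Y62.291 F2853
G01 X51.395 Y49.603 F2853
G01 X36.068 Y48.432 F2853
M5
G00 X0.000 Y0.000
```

Machine Y-up, SVG Y-down with viewBox height 232.590, so y_svg = 232.590 − y_machine; X carries over. Every run uses S204, so all elements get stroke `#ff0000` (engrave).

Run 1: The run returns to its start, so emit a `<polygon>` with points (Y-flipped): 40.455,164.296 55.351,162.574 61.591,176.208 50.553,186.357 37.490,178.995.

Run 2: The run returns to its start, so emit a `<polygon>` with points (Y-flipped): 36.068,184.158 42.716,170.299 51.395,182.987.

<svg xmlns="http://www.w3.org/2000/svg" width="69.070mm" height="232.590mm" viewBox="0 0 69.070 232.590">
  <polygon points="40.455,164.296 55.351,162.574 61.591,176.208 50.553,186.357 37.490,178.995" fill="none" stroke="#ff0000"/>
  <polygon points="36.068,184.158 42.716,170.299 51.395,182.987" fill="none" stroke="#ff0000"/>
</svg>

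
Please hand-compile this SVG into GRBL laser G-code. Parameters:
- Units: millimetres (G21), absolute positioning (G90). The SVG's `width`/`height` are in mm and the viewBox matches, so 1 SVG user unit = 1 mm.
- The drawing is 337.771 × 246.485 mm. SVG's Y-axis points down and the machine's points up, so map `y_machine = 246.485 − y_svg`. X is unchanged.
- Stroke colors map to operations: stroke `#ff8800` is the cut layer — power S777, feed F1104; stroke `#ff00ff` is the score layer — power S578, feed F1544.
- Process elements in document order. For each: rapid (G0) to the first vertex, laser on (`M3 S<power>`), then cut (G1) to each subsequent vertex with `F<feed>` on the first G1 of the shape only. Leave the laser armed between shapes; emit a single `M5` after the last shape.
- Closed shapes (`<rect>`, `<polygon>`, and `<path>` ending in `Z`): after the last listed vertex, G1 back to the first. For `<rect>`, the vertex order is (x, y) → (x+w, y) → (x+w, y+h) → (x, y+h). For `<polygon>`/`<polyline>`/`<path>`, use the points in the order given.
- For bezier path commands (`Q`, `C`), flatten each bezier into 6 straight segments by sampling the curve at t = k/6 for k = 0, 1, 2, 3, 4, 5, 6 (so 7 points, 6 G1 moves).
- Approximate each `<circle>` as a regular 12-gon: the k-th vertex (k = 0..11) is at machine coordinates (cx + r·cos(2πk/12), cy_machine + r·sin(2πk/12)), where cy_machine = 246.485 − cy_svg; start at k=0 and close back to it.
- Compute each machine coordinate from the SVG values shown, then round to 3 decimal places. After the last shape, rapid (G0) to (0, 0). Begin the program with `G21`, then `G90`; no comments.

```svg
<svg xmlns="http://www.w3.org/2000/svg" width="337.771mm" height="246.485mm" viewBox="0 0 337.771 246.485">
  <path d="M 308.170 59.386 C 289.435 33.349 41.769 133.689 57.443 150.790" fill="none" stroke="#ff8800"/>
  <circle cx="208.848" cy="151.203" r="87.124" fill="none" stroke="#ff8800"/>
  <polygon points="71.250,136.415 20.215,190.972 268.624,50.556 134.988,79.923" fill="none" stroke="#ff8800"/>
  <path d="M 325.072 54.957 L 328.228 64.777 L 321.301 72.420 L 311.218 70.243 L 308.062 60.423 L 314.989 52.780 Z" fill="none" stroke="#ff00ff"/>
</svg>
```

1 u = 1 mm; y_m = 246.485 − y.

[1] `<path>` cubic bezier, #ff8800→cut S777 F1104: (308.170,187.099) → (282.004,190.557) → (231.357,178.774) → (169.903,157.574) → (111.317,132.779) → (69.272,110.212) → (57.443,95.695)

[2] `<circle>` circle, #ff8800→cut S777 F1104: (295.972,95.282) → (284.300,138.844) → (252.410,170.734) → (208.848,182.406) → (165.286,170.734) → (133.396,138.844) → (121.724,95.282) → (133.396,51.720) → (165.286,19.830) → (208.848,8.158) → (252.410,19.830) → (284.300,51.720) → (295.972,95.282) (closed)

[3] `<polygon>` closed polygon, #ff8800→cut S777 F1104: (71.250,110.070) → (20.215,55.513) → (268.624,195.929) → (134.988,166.562) → (71.250,110.070) (closed)

[4] `<path>` regular polygon, #ff00ff→score S578 F1544: (325.072,191.528) → (328.228,181.708) → (321.301,174.065) → (311.218,176.242) → (308.062,186.062) → (314.989,193.705) → (325.072,191.528) (closed)

G21
G90
G0 X308.170 Y187.099
M3 S777
G1 X282.004 Y190.557 F1104
G1 X231.357 Y178.774
G1 X169.903 Y157.574
G1 X111.317 Y132.779
G1 X69.272 Y110.212
G1 X57.443 Y95.695
G0 X295.972 Y95.282
M3 S777
G1 X284.300 Y138.844 F1104
G1 X252.410 Y170.734
G1 X208.848 Y182.406
G1 X165.286 Y170.734
G1 X133.396 Y138.844
G1 X121.724 Y95.282
G1 X133.396 Y51.720
G1 X165.286 Y19.830
G1 X208.848 Y8.158
G1 X252.410 Y19.830
G1 X284.300 Y51.720
G1 X295.972 Y95.282
G0 X71.250 Y110.070
M3 S777
G1 X20.215 Y55.513 F1104
G1 X268.624 Y195.929
G1 X134.988 Y166.562
G1 X71.250 Y110.070
G0 X325.072 Y191.528
M3 S578
G1 X328.228 Y181.708 F1544
G1 X321.301 Y174.065
G1 X311.218 Y176.242
G1 X308.062 Y186.062
G1 X314.989 Y193.705
G1 X325.072 Y191.528
M5
G0 X0.000 Y0.000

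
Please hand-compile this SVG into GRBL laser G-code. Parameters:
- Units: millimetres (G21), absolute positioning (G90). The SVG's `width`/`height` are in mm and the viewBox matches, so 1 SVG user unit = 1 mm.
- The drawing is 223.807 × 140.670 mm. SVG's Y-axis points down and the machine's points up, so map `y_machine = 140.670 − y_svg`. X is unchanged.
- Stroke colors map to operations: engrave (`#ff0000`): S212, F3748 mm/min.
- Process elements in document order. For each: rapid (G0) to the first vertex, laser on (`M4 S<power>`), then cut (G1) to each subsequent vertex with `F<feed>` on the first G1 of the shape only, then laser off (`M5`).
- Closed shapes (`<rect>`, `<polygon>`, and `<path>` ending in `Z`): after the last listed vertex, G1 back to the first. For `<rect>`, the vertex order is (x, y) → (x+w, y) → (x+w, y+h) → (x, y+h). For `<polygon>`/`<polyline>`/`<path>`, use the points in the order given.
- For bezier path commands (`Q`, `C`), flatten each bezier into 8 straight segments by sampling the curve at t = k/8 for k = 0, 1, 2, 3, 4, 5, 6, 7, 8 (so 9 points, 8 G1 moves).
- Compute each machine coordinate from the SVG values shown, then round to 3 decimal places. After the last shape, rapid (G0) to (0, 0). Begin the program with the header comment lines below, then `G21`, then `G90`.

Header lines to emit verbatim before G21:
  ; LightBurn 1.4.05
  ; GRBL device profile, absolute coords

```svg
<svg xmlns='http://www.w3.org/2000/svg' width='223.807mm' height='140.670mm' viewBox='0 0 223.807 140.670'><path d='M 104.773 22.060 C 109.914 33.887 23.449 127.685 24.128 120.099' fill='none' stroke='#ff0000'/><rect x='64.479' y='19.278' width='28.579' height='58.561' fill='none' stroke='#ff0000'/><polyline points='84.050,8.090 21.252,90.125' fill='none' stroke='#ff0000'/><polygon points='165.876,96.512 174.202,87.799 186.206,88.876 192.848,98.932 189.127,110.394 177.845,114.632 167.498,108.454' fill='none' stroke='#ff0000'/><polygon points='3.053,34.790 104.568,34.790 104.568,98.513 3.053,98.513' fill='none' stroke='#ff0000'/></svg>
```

; LightBurn 1.4.05
; GRBL device profile, absolute coords
G21
G90
G0 X104.773 Y118.610
M4 S212
G1 X102.756 Y110.691 F3748
G1 X94.246 Y97.235
G1 X81.337 Y80.392
G1 X66.124 Y62.311
G1 X50.702 Y45.139
G1 X37.165 Y31.026
G1 X27.609 Y22.121
G1 X24.128 Y20.571
M5
G0 X64.479 Y121.392
M4 S212
G1 X93.058 Y121.392 F3748
G1 X93.058 Y62.831
G1 X64.479 Y62.831
G1 X64.479 Y121.392
M5
G0 X84.050 Y132.580
M4 S212
G1 X21.252 Y50.545 F3748
M5
G0 X165.876 Y44.158
M4 S212
G1 X174.202 Y52.871 F3748
G1 X186.206 Y51.794
G1 X192.848 Y41.738
G1 X189.127 Y30.276
G1 X177.845 Y26.038
G1 X167.498 Y32.216
G1 X165.876 Y44.158
M5
G0 X3.053 Y105.880
M4 S212
G1 X104.568 Y105.880 F3748
G1 X104.568 Y42.157
G1 X3.053 Y42.157
G1 X3.053 Y105.880
M5
G0 X0.000 Y0.000

Since the viewBox matches the mm dimensions, user units are millimetres directly. The only transform is the Y-flip y_m = 140.670 − y_svg.

Shape 1 is a cubic bezier drawn with `<path>`. Its stroke #ff0000 means engrave at S212, F3748. After flipping Y the toolpath is (104.773,118.610) → (102.756,110.691) → (94.246,97.235) → (81.337,80.392) → (66.124,62.311) → (50.702,45.139) → (37.165,31.026) → (27.609,22.121) → (24.128,20.571).

Shape 2 is a rectangle drawn with `<rect>`. Its stroke #ff0000 means engrave at S212, F3748. After flipping Y the toolpath is (64.479,121.392) → (93.058,121.392) → (93.058,62.831) → (64.479,62.831) → (64.479,121.392), returning to the start.

Shape 3 is a line segment drawn with `<polyline>`. Its stroke #ff0000 means engrave at S212, F3748. After flipping Y the toolpath is (84.050,132.580) → (21.252,50.545).

Shape 4 is a regular polygon drawn with `<polygon>`. Its stroke #ff0000 means engrave at S212, F3748. After flipping Y the toolpath is (165.876,44.158) → (174.202,52.871) → (186.206,51.794) → (192.848,41.738) → (189.127,30.276) → (177.845,26.038) → (167.498,32.216) → (165.876,44.158), returning to the start.

Shape 5 is a rectangle drawn with `<polygon>`. Its stroke #ff0000 means engrave at S212, F3748. After flipping Y the toolpath is (3.053,105.880) → (104.568,105.880) → (104.568,42.157) → (3.053,42.157) → (3.053,105.880), returning to the start.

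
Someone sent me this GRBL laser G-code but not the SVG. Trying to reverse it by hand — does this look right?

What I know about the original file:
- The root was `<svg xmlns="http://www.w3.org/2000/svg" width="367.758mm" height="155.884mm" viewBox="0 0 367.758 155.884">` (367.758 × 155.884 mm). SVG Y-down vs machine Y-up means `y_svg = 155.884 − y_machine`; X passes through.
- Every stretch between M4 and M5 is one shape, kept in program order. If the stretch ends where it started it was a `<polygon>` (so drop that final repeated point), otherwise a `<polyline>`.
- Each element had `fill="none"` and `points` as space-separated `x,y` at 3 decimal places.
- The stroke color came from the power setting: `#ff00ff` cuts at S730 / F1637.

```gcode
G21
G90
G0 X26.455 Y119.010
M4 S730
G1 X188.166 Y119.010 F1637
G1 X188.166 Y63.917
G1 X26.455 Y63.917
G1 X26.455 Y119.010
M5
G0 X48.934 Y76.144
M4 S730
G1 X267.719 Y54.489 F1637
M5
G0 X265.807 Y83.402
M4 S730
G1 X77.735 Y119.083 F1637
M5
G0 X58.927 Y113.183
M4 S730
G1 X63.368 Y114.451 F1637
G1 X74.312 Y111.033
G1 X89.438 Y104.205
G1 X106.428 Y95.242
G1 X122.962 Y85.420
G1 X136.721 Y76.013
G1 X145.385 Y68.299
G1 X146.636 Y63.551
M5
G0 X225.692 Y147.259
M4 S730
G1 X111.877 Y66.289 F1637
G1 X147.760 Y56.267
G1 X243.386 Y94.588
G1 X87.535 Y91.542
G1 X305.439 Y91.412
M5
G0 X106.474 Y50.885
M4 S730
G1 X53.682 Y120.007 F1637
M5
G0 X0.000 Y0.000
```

<svg xmlns="http://www.w3.org/2000/svg" width="367.758mm" height="155.884mm" viewBox="0 0 367.758 155.884">
  <polygon points="26.455,36.874 188.166,36.874 188.166,91.967 26.455,91.967" fill="none" stroke="#ff00ff"/>
  <polyline points="48.934,79.740 267.719,101.395" fill="none" stroke="#ff00ff"/>
  <polyline points="265.807,72.482 77.735,36.801" fill="none" stroke="#ff00ff"/>
  <polyline points="58.927,42.701 63.368,41.433 74.312,44.851 89.438,51.679 106.428,60.642 122.962,70.464 136.721,79.871 145.385,87.585 146.636,92.333" fill="none" stroke="#ff00ff"/>
  <polyline points="225.692,8.625 111.877,89.595 147.760,99.617 243.386,61.296 87.535,64.342 305.439,64.472" fill="none" stroke="#ff00ff"/>
  <polyline points="106.474,104.999 53.682,35.877" fill="none" stroke="#ff00ff"/>
</svg>

y_svg = 155.884 − y_m. Every run uses S730, so all elements get stroke `#ff00ff` (cut).

[1] closed run; points: 26.455,36.874 188.166,36.874 188.166,91.967 26.455,91.967

[2] open run; points: 48.934,79.740 267.719,101.395

[3] open run; points: 265.807,72.482 77.735,36.801

[4] open run; points: 58.927,42.701 63.368,41.433 74.312,44.851 89.438,51.679 106.428,60.642 122.962,70.464 136.721,79.871 145.385,87.585 146.636,92.333

[5] open run; points: 225.692,8.625 111.877,89.595 147.760,99.617 243.386,61.296 87.535,64.342 305.439,64.472

[6] open run; points: 106.474,104.999 53.682,35.877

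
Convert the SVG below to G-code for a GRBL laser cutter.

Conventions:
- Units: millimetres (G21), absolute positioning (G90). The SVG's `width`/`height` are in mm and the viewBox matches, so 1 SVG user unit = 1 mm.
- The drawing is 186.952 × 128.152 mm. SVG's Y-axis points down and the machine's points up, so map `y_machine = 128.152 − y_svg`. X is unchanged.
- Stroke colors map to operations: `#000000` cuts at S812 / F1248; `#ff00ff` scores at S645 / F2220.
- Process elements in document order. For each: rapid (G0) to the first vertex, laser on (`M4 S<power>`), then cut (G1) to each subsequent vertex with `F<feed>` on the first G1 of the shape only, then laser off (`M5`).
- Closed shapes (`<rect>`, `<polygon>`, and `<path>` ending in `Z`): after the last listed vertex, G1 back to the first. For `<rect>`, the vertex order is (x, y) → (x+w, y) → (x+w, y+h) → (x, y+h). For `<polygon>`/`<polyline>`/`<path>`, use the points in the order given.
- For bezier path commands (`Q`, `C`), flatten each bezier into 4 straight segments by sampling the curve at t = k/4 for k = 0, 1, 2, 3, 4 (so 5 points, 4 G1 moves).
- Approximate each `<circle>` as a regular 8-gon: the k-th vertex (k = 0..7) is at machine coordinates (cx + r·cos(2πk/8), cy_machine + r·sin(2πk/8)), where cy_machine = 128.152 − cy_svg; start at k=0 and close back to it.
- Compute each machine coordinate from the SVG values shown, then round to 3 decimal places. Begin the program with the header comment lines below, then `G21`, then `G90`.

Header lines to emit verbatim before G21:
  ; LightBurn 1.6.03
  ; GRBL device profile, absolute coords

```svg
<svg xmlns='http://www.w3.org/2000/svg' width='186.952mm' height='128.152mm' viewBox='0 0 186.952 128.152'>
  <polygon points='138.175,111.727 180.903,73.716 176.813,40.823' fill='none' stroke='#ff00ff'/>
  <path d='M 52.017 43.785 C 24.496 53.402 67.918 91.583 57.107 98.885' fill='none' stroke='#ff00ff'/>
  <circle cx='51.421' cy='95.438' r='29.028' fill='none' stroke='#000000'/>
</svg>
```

viewBox `0 0 186.952 128.152` with mm width/height → 1 unit = 1 mm. Flip: y_m = 128.152 − y_svg.

**Shape 1** — `<polygon>` closed polygon, stroke `#ff00ff` → score (S645, F2220). Machine vertices: (138.175,16.425) → (180.903,54.436) → (176.813,87.329) → (138.175,16.425). Closed: final G1 returns to the first vertex.

**Shape 2** — `<path>` cubic bezier, stroke `#ff00ff` → score (S645, F2220). Control points (SVG): P0=(52.017,43.785), P1=(24.496,53.402), P2=(67.918,91.583), P3=(57.107,98.885); sampled at t=k/4. Machine vertices: (52.017,84.367) → (42.722,72.727) → (48.296,55.949) → (57.002,39.605) → (57.107,29.267). Open path.

**Shape 3** — `<circle>` circle, stroke `#000000` → cut (S812, F1248). Machine vertices: (80.449,32.714) → (71.947,53.240) → (51.421,61.742) → (30.895,53.240) → (22.393,32.714) → (30.895,12.188) → (51.421,3.686) → (71.947,12.188) → (80.449,32.714). Closed: final G1 returns to the first vertex.

; LightBurn 1.6.03
; GRBL device profile, absolute coords
G21
G90
G0 X138.175 Y16.425
M4 S645
G1 X180.903 Y54.436 F2220
G1 X176.813 Y87.329
G1 X138.175 Y16.425
M5
G0 X52.017 Y84.367
M4 S645
G1 X42.722 Y72.727 F2220
G1 X48.296 Y55.949
G1 X57.002 Y39.605
G1 X57.107 Y29.267
M5
G0 X80.449 Y32.714
M4 S812
G1 X71.947 Y53.240 F1248
G1 X51.421 Y61.742
G1 X30.895 Y53.240
G1 X22.393 Y32.714
G1 X30.895 Y12.188
G1 X51.421 Y3.686
G1 X71.947 Y12.188
G1 X80.449 Y32.714
M5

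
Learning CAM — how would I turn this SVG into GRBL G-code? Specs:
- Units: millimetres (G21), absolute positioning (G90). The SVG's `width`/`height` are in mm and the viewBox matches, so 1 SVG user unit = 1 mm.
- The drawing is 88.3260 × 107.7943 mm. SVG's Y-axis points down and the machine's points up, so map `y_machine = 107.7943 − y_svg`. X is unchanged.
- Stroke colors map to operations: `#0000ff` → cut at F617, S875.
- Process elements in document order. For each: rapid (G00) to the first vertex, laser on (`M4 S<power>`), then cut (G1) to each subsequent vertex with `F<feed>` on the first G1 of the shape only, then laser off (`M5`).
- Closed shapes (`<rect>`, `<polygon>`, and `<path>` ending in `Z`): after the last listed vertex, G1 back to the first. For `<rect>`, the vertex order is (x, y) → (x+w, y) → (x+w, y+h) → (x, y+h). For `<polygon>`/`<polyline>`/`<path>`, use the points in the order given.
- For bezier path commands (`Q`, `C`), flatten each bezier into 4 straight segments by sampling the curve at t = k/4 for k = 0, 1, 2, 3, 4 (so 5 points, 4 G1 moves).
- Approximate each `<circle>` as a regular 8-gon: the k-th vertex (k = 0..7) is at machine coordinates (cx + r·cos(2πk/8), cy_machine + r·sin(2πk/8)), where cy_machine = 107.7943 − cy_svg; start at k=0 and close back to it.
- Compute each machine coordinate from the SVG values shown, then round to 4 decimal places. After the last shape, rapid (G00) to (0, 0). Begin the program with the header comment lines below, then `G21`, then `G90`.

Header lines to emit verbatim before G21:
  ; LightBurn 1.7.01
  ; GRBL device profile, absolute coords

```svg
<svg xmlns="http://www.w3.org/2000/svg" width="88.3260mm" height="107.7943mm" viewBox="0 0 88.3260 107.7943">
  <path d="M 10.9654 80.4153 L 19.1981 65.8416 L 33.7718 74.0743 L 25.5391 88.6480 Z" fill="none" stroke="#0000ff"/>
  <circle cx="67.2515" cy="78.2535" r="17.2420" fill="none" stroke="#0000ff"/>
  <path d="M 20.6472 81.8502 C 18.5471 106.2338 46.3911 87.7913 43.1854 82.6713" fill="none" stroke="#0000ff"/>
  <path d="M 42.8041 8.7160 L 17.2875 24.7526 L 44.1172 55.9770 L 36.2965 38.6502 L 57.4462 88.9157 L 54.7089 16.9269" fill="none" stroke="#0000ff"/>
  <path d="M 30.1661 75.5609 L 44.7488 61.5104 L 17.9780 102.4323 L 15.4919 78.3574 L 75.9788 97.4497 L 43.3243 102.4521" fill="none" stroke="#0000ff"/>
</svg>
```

; LightBurn 1.7.01
; GRBL device profile, absolute coords
G21
G90
G00 X10.9654 Y27.3790
M4 S875
G1 X19.1981 Y41.9527 F617
G1 X33.7718 Y33.7200
G1 X25.5391 Y19.1463
G1 X10.9654 Y27.3790
M5
G00 X84.4935 Y29.5408
M4 S875
G1 X79.4434 Y41.7327 F617
G1 X67.2515 Y46.7828
G1 X55.0596 Y41.7327
G1 X50.0095 Y29.5408
G1 X55.0596 Y17.3489
G1 X67.2515 Y12.2988
G1 X79.4434 Y17.3489
G1 X84.4935 Y29.5408
M5
G00 X20.6472 Y25.9441
M4 S875
G1 X23.7336 Y14.8090 F617
G1 X32.3309 Y14.4697
G1 X40.7209 Y19.6624
G1 X43.1854 Y25.1230
M5
G00 X42.8041 Y99.0783
M4 S875
G1 X17.2875 Y83.0417 F617
G1 X44.1172 Y51.8173
G1 X36.2965 Y69.1441
G1 X57.4462 Y18.8786
G1 X54.7089 Y90.8674
M5
G00 X30.1661 Y32.2334
M4 S875
G1 X44.7488 Y46.2839 F617
G1 X17.9780 Y5.3620
G1 X15.4919 Y29.4369
G1 X75.9788 Y10.3446
G1 X43.3243 Y5.3422
M5
G00 X0.0000 Y0.0000

viewBox `0 0 88.3260 107.7943` with mm width/height → 1 unit = 1 mm. Flip: y_m = 107.7943 − y_svg.

**Shape 1** — `<path>` regular polygon, stroke `#0000ff` → cut (S875, F617). Machine vertices: (10.9654,27.3790) → (19.1981,41.9527) → (33.7718,33.7200) → (25.5391,19.1463) → (10.9654,27.3790). Closed: final G1 returns to the first vertex.

**Shape 2** — `<circle>` circle, stroke `#0000ff` → cut (S875, F617). Machine vertices: (84.4935,29.5408) → (79.4434,41.7327) → (67.2515,46.7828) → (55.0596,41.7327) → (50.0095,29.5408) → (55.0596,17.3489) → (67.2515,12.2988) → (79.4434,17.3489) → (84.4935,29.5408). Closed: final G1 returns to the first vertex.

**Shape 3** — `<path>` cubic bezier, stroke `#0000ff` → cut (S875, F617). Control points (SVG): P0=(20.6472,81.8502), P1=(18.5471,106.2338), P2=(46.3911,87.7913), P3=(43.1854,82.6713); sampled at t=k/4. Machine vertices: (20.6472,25.9441) → (23.7336,14.8090) → (32.3309,14.4697) → (40.7209,19.6624) → (43.1854,25.1230). Open path.

**Shape 4** — `<path>` open polyline, stroke `#0000ff` → cut (S875, F617). Machine vertices: (42.8041,99.0783) → (17.2875,83.0417) → (44.1172,51.8173) → (36.2965,69.1441) → (57.4462,18.8786) → (54.7089,90.8674). Open path.

**Shape 5** — `<path>` open polyline, stroke `#0000ff` → cut (S875, F617). Machine vertices: (30.1661,32.2334) → (44.7488,46.2839) → (17.9780,5.3620) → (15.4919,29.4369) → (75.9788,10.3446) → (43.3243,5.3422). Open path.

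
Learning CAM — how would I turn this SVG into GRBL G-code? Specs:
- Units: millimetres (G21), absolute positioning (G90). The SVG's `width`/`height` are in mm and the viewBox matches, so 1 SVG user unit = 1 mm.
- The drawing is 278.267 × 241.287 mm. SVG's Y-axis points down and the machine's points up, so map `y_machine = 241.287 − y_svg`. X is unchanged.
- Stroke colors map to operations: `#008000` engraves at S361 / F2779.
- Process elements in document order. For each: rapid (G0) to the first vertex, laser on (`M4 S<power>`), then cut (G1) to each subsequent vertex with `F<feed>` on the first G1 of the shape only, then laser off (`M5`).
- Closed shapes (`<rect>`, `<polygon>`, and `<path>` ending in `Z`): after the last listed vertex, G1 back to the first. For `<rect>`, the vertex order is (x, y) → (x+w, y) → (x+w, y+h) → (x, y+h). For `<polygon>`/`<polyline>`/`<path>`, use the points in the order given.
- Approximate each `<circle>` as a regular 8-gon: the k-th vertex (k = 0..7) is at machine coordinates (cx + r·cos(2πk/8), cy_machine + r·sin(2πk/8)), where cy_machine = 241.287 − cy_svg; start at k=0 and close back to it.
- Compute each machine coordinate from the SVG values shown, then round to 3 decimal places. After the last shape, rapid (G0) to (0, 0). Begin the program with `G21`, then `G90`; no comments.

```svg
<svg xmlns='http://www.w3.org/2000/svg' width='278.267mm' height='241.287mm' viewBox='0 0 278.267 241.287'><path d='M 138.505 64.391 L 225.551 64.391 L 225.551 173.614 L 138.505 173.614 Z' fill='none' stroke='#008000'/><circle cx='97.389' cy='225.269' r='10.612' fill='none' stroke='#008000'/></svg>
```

1 u = 1 mm; y_m = 241.287 − y.

[1] `<path>` rectangle, #008000→engrave S361 F2779: (138.505,176.896) → (225.551,176.896) → (225.551,67.673) → (138.505,67.673) → (138.505,176.896) (closed)

[2] `<circle>` circle, #008000→engrave S361 F2779: (108.001,16.018) → (104.893,23.522) → (97.389,26.630) → (89.885,23.522) → (86.777,16.018) → (89.885,8.514) → (97.389,5.406) → (104.893,8.514) → (108.001,16.018) (closed)

G21
G90
G0 X138.505 Y176.896
M4 S361
G1 X225.551 Y176.896 F2779
G1 X225.551 Y67.673
G1 X138.505 Y67.673
G1 X138.505 Y176.896
M5
G0 X108.001 Y16.018
M4 S361
G1 X104.893 Y23.522 F2779
G1 X97.389 Y26.630
G1 X89.885 Y23.522
G1 X86.777 Y16.018
G1 X89.885 Y8.514
G1 X97.389 Y5.406
G1 X104.893 Y8.514
G1 X108.001 Y16.018
M5
G0 X0.000 Y0.000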